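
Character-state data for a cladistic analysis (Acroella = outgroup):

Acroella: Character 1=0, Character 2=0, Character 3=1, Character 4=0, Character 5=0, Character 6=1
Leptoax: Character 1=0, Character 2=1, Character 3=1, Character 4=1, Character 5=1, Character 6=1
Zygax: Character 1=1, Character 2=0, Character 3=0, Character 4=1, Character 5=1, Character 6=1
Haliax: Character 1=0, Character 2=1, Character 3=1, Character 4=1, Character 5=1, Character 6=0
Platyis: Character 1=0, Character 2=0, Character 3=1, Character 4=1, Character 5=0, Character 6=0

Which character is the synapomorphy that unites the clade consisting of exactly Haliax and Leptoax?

Character polarity is set by the outgroup: the derived state is whichever differs from the outgroup's state, so for Character 3, Character 6 the derived state is '0', and for the remaining characters it is '1'.
Character 1: derived state '1' in Zygax only — an autapomorphy, so it tells us nothing about relationships among taxa.
Character 2 (derived state '1') is shared by Haliax and Leptoax — a synapomorphy uniting that clade.
Character 3: derived state '0' in Zygax only — an autapomorphy, so it tells us nothing about relationships among taxa.
Character 4 (derived state '1') is shared by all ingroup taxa — unites the whole ingroup.
Character 5 (derived state '1') is shared by Haliax, Leptoax, and Zygax — a synapomorphy uniting that clade.
Character 6 groups Haliax and Platyis, which is incompatible with the clades supported by the remaining characters; treating it as convergent (homoplasy) costs fewer steps than any alternative tree.
Most parsimonious ingroup topology: (((Leptoax,Haliax),Zygax),Platyis).
The clade {Haliax, Leptoax} is supported by Character 2: its derived state '1' occurs in exactly those taxa and in no other taxon (including the outgroup).

Character 2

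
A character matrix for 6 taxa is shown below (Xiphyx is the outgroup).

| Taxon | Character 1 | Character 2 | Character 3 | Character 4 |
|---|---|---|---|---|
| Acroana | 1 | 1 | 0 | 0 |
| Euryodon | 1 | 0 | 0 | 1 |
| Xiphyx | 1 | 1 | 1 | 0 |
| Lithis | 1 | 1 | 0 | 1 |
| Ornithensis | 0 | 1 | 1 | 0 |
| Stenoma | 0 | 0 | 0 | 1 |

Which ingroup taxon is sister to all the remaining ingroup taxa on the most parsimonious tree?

Character polarity is set by the outgroup: the derived state is whichever differs from the outgroup's state, so for Character 1, Character 2, Character 3 the derived state is '0', and for the remaining characters it is '1'.
Character 1 (state '0') occurs in Ornithensis and Stenoma but conflicts with the nesting implied by the other characters — most parsimoniously interpreted as homoplasy.
Character 2: derived state '0' in Euryodon and Stenoma only — synapomorphy for {Euryodon, Stenoma}.
Character 3 (derived state '0') is shared by Acroana, Euryodon, Lithis, and Stenoma — a synapomorphy uniting that clade.
Character 4: derived state '1' in Euryodon, Lithis, and Stenoma only — synapomorphy for {Euryodon, Lithis, Stenoma}.
Most parsimonious ingroup topology: ((((Euryodon,Stenoma),Lithis),Acroana),Ornithensis).
Ornithensis is sister to the clade containing all other ingroup taxa, so it is the earliest-diverging (most basal) ingroup lineage.

Ornithensis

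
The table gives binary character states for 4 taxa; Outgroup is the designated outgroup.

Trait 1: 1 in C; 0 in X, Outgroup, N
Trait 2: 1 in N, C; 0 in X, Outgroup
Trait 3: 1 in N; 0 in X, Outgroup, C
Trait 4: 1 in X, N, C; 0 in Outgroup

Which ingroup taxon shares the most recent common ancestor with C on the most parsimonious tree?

The outgroup has state '0' for every character, so '1' is the derived state throughout.
Trait 1: derived state '1' in C only — an autapomorphy, so it tells us nothing about relationships among taxa.
Trait 2 (derived state '1') is shared by C and N — a synapomorphy uniting that clade.
Trait 3 (derived state '1') is unique to N (autapomorphy; uninformative for grouping).
All ingroup taxa share the derived state '1' for Trait 4; it defines the ingroup but does not resolve relationships within it.
Most parsimonious ingroup topology: (X,(C,N)).
C and N form a cherry on this tree, so they are sister taxa.

N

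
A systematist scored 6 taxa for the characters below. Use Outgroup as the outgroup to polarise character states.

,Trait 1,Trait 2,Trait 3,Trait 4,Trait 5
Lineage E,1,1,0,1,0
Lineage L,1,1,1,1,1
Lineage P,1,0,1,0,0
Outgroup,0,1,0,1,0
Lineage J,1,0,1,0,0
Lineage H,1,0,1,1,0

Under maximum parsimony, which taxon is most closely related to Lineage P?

Lineage J

Character polarity is set by the outgroup: the derived state is whichever differs from the outgroup's state, so for Trait 2, Trait 4 the derived state is '0', and for the remaining characters it is '1'.
All ingroup taxa share the derived state '1' for Trait 1; it defines the ingroup but does not resolve relationships within it.
Trait 2 (derived state '0') is shared by Lineage H, Lineage J, and Lineage P — a synapomorphy uniting that clade.
Only Lineage H, Lineage J, Lineage L, and Lineage P show the derived state '1' for Trait 3, supporting them as a clade.
Trait 4 (derived state '0') is shared by Lineage J and Lineage P — a synapomorphy uniting that clade.
Trait 5: derived state '1' in Lineage L only — an autapomorphy, so it tells us nothing about relationships among taxa.
Most parsimonious ingroup topology: ((((Lineage J,Lineage P),Lineage H),Lineage L),Lineage E).
Lineage P and Lineage J form a cherry on this tree, so they are sister taxa.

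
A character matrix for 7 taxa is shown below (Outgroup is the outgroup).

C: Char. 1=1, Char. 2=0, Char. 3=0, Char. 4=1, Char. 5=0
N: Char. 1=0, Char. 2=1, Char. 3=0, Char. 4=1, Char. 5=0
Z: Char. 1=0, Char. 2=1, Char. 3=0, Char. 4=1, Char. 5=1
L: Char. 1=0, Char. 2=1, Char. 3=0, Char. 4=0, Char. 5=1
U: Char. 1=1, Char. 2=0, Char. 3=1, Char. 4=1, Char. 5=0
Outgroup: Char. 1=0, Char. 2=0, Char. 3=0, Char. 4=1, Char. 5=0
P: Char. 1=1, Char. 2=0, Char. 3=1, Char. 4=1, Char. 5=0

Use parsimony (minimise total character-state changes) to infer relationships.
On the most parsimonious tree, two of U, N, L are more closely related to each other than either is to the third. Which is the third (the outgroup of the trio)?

U

Character polarity is set by the outgroup: the derived state is whichever differs from the outgroup's state, so for Char. 4 the derived state is '0', and for the remaining characters it is '1'.
Char. 1: derived state '1' in C, P, and U only — synapomorphy for {C, P, U}.
Char. 2 (derived state '1') is shared by L, N, and Z — a synapomorphy uniting that clade.
Only P and U show the derived state '1' for Char. 3, supporting them as a clade.
Char. 4 (derived state '0') is unique to L (autapomorphy; uninformative for grouping).
Char. 5 (derived state '1') is shared by L and Z — a synapomorphy uniting that clade.
Most parsimonious ingroup topology: (((U,P),C),(N,(L,Z))).
N and L share a more recent common ancestor with each other than either does with U, so U is the least closely related of the three.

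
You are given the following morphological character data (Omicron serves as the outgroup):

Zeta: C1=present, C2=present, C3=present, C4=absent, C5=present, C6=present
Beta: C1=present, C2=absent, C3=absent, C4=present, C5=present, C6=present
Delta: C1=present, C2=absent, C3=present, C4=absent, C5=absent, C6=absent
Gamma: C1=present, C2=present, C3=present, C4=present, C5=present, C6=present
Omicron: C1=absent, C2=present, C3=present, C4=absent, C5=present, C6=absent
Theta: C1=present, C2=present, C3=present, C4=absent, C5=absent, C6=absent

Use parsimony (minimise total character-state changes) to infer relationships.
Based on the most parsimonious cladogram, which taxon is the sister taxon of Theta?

Delta

Character polarity is set by the outgroup: the derived state is whichever differs from the outgroup's state, so for C2, C3, C5 the derived state is 'absent', and for the remaining characters it is 'present'.
C1 (derived state 'present') is shared by all ingroup taxa — unites the whole ingroup.
C2 groups Beta and Delta, which is incompatible with the clades supported by the remaining characters; treating it as convergent (homoplasy) costs fewer steps than any alternative tree.
C3 (derived state 'absent') is unique to Beta (autapomorphy; uninformative for grouping).
C4 (derived state 'present') is shared by Beta and Gamma — a synapomorphy uniting that clade.
Only Delta and Theta show the derived state 'absent' for C5, supporting them as a clade.
C6: derived state 'present' in Beta, Gamma, and Zeta only — synapomorphy for {Beta, Gamma, Zeta}.
Most parsimonious ingroup topology: ((Delta,Theta),((Beta,Gamma),Zeta)).
Theta and Delta form a cherry on this tree, so they are sister taxa.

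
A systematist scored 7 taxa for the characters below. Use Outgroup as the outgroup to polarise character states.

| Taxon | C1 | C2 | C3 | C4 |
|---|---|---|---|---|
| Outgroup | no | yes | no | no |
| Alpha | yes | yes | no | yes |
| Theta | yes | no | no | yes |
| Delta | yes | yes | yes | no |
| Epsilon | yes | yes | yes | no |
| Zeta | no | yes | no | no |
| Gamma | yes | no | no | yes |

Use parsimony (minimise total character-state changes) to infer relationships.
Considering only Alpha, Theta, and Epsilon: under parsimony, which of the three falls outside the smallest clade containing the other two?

Epsilon

Character polarity is set by the outgroup: the derived state is whichever differs from the outgroup's state, so for C2 the derived state is 'no', and for the remaining characters it is 'yes'.
C1: derived state 'yes' in Alpha, Delta, Epsilon, Gamma, and Theta only — synapomorphy for {Alpha, Delta, Epsilon, Gamma, Theta}.
Only Gamma and Theta show the derived state 'no' for C2, supporting them as a clade.
Only Delta and Epsilon show the derived state 'yes' for C3, supporting them as a clade.
C4 (derived state 'yes') is shared by Alpha, Gamma, and Theta — a synapomorphy uniting that clade.
Most parsimonious ingroup topology: (((Alpha,(Theta,Gamma)),(Delta,Epsilon)),Zeta).
Theta and Alpha share a more recent common ancestor with each other than either does with Epsilon, so Epsilon is the least closely related of the three.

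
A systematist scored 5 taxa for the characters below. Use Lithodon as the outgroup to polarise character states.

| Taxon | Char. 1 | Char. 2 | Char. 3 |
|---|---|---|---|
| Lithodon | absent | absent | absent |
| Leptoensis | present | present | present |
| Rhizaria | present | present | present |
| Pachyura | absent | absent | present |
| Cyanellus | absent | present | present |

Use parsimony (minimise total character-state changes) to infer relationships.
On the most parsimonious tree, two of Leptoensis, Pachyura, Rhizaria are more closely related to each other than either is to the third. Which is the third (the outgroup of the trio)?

The outgroup has state 'absent' for every character, so 'present' is the derived state throughout.
Only Leptoensis and Rhizaria show the derived state 'present' for Char. 1, supporting them as a clade.
Char. 2 (derived state 'present') is shared by Cyanellus, Leptoensis, and Rhizaria — a synapomorphy uniting that clade.
Char. 3 (derived state 'present') is shared by all ingroup taxa — unites the whole ingroup.
Most parsimonious ingroup topology: (((Leptoensis,Rhizaria),Cyanellus),Pachyura).
Leptoensis and Rhizaria share a more recent common ancestor with each other than either does with Pachyura, so Pachyura is the least closely related of the three.

Pachyura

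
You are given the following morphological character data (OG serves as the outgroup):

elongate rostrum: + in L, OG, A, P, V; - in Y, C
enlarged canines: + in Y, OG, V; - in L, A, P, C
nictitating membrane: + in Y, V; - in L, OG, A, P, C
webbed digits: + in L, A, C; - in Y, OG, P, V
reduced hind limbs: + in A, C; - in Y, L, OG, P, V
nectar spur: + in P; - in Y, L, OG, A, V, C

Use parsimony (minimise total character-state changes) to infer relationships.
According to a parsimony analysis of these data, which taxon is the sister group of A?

C

Character polarity is set by the outgroup: the derived state is whichever differs from the outgroup's state, so for elongate rostrum, enlarged canines the derived state is '-', and for the remaining characters it is '+'.
elongate rostrum groups C and Y, which is incompatible with the clades supported by the remaining characters; treating it as convergent (homoplasy) costs fewer steps than any alternative tree.
Only A, C, L, and P show the derived state '-' for enlarged canines, supporting them as a clade.
nictitating membrane: derived state '+' in V and Y only — synapomorphy for {V, Y}.
Only A, C, and L show the derived state '+' for webbed digits, supporting them as a clade.
reduced hind limbs: derived state '+' in A and C only — synapomorphy for {A, C}.
nectar spur (derived state '+') is unique to P (autapomorphy; uninformative for grouping).
Most parsimonious ingroup topology: ((((C,A),L),P),(Y,V)).
A and C form a cherry on this tree, so they are sister taxa.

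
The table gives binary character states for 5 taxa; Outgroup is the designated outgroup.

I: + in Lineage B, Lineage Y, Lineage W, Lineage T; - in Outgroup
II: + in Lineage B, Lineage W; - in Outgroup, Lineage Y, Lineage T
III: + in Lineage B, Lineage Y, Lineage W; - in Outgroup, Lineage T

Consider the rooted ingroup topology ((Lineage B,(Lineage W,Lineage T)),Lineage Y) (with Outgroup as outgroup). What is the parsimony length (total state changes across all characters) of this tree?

Map each character onto ((Lineage B,(Lineage W,Lineage T)),Lineage Y) (rooted by Outgroup) and count the minimum state changes it requires (Fitch parsimony):
I: 1; II: 2; III: 2.
Total tree length = 5.

5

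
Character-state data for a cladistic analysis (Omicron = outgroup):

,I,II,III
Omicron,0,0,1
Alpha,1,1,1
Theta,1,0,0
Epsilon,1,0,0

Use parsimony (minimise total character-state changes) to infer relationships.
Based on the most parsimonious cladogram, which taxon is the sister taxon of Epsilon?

Theta

Character polarity is set by the outgroup: the derived state is whichever differs from the outgroup's state, so for III the derived state is '0', and for the remaining characters it is '1'.
All ingroup taxa share the derived state '1' for I; it defines the ingroup but does not resolve relationships within it.
II (derived state '1') is unique to Alpha (autapomorphy; uninformative for grouping).
III: derived state '0' in Epsilon and Theta only — synapomorphy for {Epsilon, Theta}.
Most parsimonious ingroup topology: (Alpha,(Theta,Epsilon)).
Epsilon and Theta form a cherry on this tree, so they are sister taxa.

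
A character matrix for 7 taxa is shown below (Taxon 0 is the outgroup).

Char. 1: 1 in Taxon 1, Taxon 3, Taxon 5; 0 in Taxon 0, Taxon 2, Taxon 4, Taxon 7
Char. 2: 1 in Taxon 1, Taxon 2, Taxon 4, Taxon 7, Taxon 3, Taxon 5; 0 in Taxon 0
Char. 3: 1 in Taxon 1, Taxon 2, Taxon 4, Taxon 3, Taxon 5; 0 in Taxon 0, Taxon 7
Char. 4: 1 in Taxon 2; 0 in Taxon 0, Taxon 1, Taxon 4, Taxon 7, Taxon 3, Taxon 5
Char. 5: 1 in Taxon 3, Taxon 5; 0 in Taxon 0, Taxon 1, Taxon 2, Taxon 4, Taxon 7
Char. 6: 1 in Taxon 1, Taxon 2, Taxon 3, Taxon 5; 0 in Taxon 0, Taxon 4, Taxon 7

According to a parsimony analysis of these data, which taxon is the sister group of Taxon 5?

The outgroup has state '0' for every character, so '1' is the derived state throughout.
Char. 1: derived state '1' in Taxon 1, Taxon 3, and Taxon 5 only — synapomorphy for {Taxon 1, Taxon 3, Taxon 5}.
All ingroup taxa share the derived state '1' for Char. 2; it defines the ingroup but does not resolve relationships within it.
Only Taxon 1, Taxon 2, Taxon 3, Taxon 4, and Taxon 5 show the derived state '1' for Char. 3, supporting them as a clade.
Char. 4: derived state '1' in Taxon 2 only — an autapomorphy, so it tells us nothing about relationships among taxa.
Only Taxon 3 and Taxon 5 show the derived state '1' for Char. 5, supporting them as a clade.
Only Taxon 1, Taxon 2, Taxon 3, and Taxon 5 show the derived state '1' for Char. 6, supporting them as a clade.
Most parsimonious ingroup topology: ((((Taxon 1,(Taxon 3,Taxon 5)),Taxon 2),Taxon 4),Taxon 7).
Taxon 5 and Taxon 3 form a cherry on this tree, so they are sister taxa.

Taxon 3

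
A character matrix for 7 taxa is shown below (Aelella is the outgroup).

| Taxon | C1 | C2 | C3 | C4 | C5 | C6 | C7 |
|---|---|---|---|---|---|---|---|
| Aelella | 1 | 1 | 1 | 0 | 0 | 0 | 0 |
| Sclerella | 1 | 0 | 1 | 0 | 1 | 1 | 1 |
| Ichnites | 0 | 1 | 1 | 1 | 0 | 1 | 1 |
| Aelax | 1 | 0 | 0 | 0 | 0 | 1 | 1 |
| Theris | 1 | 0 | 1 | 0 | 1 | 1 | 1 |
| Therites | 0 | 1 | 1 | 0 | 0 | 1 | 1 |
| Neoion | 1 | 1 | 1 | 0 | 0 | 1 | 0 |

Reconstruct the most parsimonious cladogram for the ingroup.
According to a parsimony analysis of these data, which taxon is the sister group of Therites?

Ichnites

Character polarity is set by the outgroup: the derived state is whichever differs from the outgroup's state, so for C1, C2, C3 the derived state is '0', and for the remaining characters it is '1'.
C1 (derived state '0') is shared by Ichnites and Therites — a synapomorphy uniting that clade.
C2 (derived state '0') is shared by Aelax, Sclerella, and Theris — a synapomorphy uniting that clade.
C3 (derived state '0') is unique to Aelax (autapomorphy; uninformative for grouping).
C4 (derived state '1') is unique to Ichnites (autapomorphy; uninformative for grouping).
C5: derived state '1' in Sclerella and Theris only — synapomorphy for {Sclerella, Theris}.
C6 (derived state '1') is shared by all ingroup taxa — unites the whole ingroup.
C7: derived state '1' in Aelax, Ichnites, Sclerella, Theris, and Therites only — synapomorphy for {Aelax, Ichnites, Sclerella, Theris, Therites}.
Most parsimonious ingroup topology: ((((Sclerella,Theris),Aelax),(Ichnites,Therites)),Neoion).
Therites and Ichnites form a cherry on this tree, so they are sister taxa.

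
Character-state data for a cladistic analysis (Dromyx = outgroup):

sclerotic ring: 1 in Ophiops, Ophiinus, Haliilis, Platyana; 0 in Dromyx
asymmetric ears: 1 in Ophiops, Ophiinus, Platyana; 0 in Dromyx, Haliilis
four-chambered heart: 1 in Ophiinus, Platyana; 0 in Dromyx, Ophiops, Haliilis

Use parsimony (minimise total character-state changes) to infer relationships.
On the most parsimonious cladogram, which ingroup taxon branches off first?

The outgroup has state '0' for every character, so '1' is the derived state throughout.
sclerotic ring (derived state '1') is shared by all ingroup taxa — unites the whole ingroup.
Only Ophiinus, Ophiops, and Platyana show the derived state '1' for asymmetric ears, supporting them as a clade.
four-chambered heart (derived state '1') is shared by Ophiinus and Platyana — a synapomorphy uniting that clade.
Most parsimonious ingroup topology: ((Ophiops,(Ophiinus,Platyana)),Haliilis).
Haliilis is sister to the clade containing all other ingroup taxa, so it is the earliest-diverging (most basal) ingroup lineage.

Haliilis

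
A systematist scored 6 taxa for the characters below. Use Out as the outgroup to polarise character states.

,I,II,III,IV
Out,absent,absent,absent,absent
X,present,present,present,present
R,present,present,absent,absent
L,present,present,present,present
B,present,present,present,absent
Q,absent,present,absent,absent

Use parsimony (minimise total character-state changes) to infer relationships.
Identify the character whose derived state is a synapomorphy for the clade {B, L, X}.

The outgroup has state 'absent' for every character, so 'present' is the derived state throughout.
I (derived state 'present') is shared by B, L, R, and X — a synapomorphy uniting that clade.
II (derived state 'present') is shared by all ingroup taxa — unites the whole ingroup.
Only B, L, and X show the derived state 'present' for III, supporting them as a clade.
IV (derived state 'present') is shared by L and X — a synapomorphy uniting that clade.
Most parsimonious ingroup topology: ((((X,L),B),R),Q).
The clade {B, L, X} is supported by III: its derived state 'present' occurs in exactly those taxa and in no other taxon (including the outgroup).

III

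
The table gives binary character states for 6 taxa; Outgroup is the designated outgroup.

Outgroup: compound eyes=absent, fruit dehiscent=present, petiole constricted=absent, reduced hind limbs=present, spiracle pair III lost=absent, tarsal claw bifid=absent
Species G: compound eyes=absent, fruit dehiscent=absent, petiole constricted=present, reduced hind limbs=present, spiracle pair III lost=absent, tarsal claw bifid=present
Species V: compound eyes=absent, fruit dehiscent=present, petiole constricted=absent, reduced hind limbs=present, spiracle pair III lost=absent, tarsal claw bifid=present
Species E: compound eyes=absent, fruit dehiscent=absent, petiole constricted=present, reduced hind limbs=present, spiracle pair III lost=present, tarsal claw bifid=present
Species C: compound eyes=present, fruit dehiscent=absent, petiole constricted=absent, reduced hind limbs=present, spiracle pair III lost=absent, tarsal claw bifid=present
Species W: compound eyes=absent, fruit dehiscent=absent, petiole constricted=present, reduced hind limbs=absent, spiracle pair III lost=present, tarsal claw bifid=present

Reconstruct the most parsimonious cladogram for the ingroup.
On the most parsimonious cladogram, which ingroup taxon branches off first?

Character polarity is set by the outgroup: the derived state is whichever differs from the outgroup's state, so for fruit dehiscent, reduced hind limbs the derived state is 'absent', and for the remaining characters it is 'present'.
compound eyes: derived state 'present' in Species C only — an autapomorphy, so it tells us nothing about relationships among taxa.
Only Species C, Species E, Species G, and Species W show the derived state 'absent' for fruit dehiscent, supporting them as a clade.
petiole constricted (derived state 'present') is shared by Species E, Species G, and Species W — a synapomorphy uniting that clade.
reduced hind limbs (derived state 'absent') is unique to Species W (autapomorphy; uninformative for grouping).
spiracle pair III lost (derived state 'present') is shared by Species E and Species W — a synapomorphy uniting that clade.
All ingroup taxa share the derived state 'present' for tarsal claw bifid; it defines the ingroup but does not resolve relationships within it.
Most parsimonious ingroup topology: (((Species G,(Species E,Species W)),Species C),Species V).
Species V is sister to the clade containing all other ingroup taxa, so it is the earliest-diverging (most basal) ingroup lineage.

Species V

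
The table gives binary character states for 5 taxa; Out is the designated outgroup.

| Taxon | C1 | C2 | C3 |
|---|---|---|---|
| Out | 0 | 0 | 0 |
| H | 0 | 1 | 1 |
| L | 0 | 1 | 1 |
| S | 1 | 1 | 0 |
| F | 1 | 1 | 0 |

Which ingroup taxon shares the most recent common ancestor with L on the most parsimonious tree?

The outgroup has state '0' for every character, so '1' is the derived state throughout.
C1: derived state '1' in F and S only — synapomorphy for {F, S}.
C2 (derived state '1') is shared by all ingroup taxa — unites the whole ingroup.
C3 (derived state '1') is shared by H and L — a synapomorphy uniting that clade.
Most parsimonious ingroup topology: ((H,L),(S,F)).
L and H form a cherry on this tree, so they are sister taxa.

H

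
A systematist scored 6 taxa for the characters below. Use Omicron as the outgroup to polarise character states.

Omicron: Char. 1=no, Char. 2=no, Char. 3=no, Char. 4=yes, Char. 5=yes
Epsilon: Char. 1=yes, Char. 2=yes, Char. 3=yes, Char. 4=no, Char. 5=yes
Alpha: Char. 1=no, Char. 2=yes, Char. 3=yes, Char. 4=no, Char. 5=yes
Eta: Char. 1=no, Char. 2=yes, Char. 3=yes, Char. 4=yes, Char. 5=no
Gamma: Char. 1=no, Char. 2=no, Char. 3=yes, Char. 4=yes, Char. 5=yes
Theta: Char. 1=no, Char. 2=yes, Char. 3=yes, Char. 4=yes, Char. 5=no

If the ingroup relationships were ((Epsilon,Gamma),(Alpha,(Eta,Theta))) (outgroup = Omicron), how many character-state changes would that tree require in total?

7

Map each character onto ((Epsilon,Gamma),(Alpha,(Eta,Theta))) (rooted by Omicron) and count the minimum state changes it requires (Fitch parsimony):
Char. 1: 1; Char. 2: 2; Char. 3: 1; Char. 4: 2; Char. 5: 1.
Total tree length = 7.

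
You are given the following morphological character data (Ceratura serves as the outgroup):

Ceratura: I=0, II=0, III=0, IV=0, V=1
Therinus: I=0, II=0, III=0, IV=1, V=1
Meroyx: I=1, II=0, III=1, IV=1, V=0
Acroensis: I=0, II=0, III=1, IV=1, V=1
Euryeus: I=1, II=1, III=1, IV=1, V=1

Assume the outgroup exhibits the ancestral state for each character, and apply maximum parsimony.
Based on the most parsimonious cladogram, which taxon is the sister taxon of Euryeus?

Character polarity is set by the outgroup: the derived state is whichever differs from the outgroup's state, so for V the derived state is '0', and for the remaining characters it is '1'.
I (derived state '1') is shared by Euryeus and Meroyx — a synapomorphy uniting that clade.
II: derived state '1' in Euryeus only — an autapomorphy, so it tells us nothing about relationships among taxa.
III (derived state '1') is shared by Acroensis, Euryeus, and Meroyx — a synapomorphy uniting that clade.
IV (derived state '1') is shared by all ingroup taxa — unites the whole ingroup.
V (derived state '0') is unique to Meroyx (autapomorphy; uninformative for grouping).
Most parsimonious ingroup topology: (Therinus,((Meroyx,Euryeus),Acroensis)).
Euryeus and Meroyx form a cherry on this tree, so they are sister taxa.

Meroyx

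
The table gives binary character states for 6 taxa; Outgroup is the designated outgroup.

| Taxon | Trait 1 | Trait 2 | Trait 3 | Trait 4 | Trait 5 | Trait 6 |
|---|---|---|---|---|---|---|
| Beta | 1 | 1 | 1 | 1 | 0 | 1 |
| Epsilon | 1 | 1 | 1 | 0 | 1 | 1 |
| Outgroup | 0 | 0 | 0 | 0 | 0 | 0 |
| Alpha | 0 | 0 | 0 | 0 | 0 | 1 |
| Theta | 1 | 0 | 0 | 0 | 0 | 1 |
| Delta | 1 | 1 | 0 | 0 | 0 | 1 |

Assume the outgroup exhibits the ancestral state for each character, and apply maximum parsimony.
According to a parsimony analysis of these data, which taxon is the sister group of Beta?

Epsilon

The outgroup has state '0' for every character, so '1' is the derived state throughout.
Only Beta, Delta, Epsilon, and Theta show the derived state '1' for Trait 1, supporting them as a clade.
Trait 2: derived state '1' in Beta, Delta, and Epsilon only — synapomorphy for {Beta, Delta, Epsilon}.
Trait 3 (derived state '1') is shared by Beta and Epsilon — a synapomorphy uniting that clade.
Trait 4: derived state '1' in Beta only — an autapomorphy, so it tells us nothing about relationships among taxa.
Trait 5 (derived state '1') is unique to Epsilon (autapomorphy; uninformative for grouping).
Trait 6 (derived state '1') is shared by all ingroup taxa — unites the whole ingroup.
Most parsimonious ingroup topology: (((Delta,(Epsilon,Beta)),Theta),Alpha).
Beta and Epsilon form a cherry on this tree, so they are sister taxa.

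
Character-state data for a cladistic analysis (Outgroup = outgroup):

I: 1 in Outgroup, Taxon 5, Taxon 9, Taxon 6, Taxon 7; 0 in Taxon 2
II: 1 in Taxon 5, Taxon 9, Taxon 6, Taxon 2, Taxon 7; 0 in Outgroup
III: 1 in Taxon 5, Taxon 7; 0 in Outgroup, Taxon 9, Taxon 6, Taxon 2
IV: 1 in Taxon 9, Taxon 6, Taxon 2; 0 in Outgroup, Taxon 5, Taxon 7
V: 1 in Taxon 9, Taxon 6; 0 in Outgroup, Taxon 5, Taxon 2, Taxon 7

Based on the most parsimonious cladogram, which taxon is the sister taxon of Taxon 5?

Character polarity is set by the outgroup: the derived state is whichever differs from the outgroup's state, so for I the derived state is '0', and for the remaining characters it is '1'.
I: derived state '0' in Taxon 2 only — an autapomorphy, so it tells us nothing about relationships among taxa.
All ingroup taxa share the derived state '1' for II; it defines the ingroup but does not resolve relationships within it.
Only Taxon 5 and Taxon 7 show the derived state '1' for III, supporting them as a clade.
IV (derived state '1') is shared by Taxon 2, Taxon 6, and Taxon 9 — a synapomorphy uniting that clade.
V (derived state '1') is shared by Taxon 6 and Taxon 9 — a synapomorphy uniting that clade.
Most parsimonious ingroup topology: ((Taxon 5,Taxon 7),((Taxon 9,Taxon 6),Taxon 2)).
Taxon 5 and Taxon 7 form a cherry on this tree, so they are sister taxa.

Taxon 7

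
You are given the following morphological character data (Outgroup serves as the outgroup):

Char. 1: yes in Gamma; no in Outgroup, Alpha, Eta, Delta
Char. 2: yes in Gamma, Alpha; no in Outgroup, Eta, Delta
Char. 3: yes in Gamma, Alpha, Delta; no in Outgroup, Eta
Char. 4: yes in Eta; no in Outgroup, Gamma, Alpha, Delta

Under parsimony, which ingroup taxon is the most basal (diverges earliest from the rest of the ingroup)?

The outgroup has state 'no' for every character, so 'yes' is the derived state throughout.
Char. 1: derived state 'yes' in Gamma only — an autapomorphy, so it tells us nothing about relationships among taxa.
Char. 2 (derived state 'yes') is shared by Alpha and Gamma — a synapomorphy uniting that clade.
Only Alpha, Delta, and Gamma show the derived state 'yes' for Char. 3, supporting them as a clade.
Char. 4 (derived state 'yes') is unique to Eta (autapomorphy; uninformative for grouping).
Most parsimonious ingroup topology: (((Gamma,Alpha),Delta),Eta).
Eta is sister to the clade containing all other ingroup taxa, so it is the earliest-diverging (most basal) ingroup lineage.

Eta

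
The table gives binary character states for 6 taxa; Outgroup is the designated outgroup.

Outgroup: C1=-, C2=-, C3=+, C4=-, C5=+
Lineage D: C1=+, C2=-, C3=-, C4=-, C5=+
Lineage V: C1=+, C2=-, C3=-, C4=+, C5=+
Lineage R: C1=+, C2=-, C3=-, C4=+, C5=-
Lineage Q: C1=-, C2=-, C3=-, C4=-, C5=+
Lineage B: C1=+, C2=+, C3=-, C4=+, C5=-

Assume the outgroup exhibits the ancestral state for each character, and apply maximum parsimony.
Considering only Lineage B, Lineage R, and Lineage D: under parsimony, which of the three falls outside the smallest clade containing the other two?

Lineage D

Character polarity is set by the outgroup: the derived state is whichever differs from the outgroup's state, so for C3, C5 the derived state is '-', and for the remaining characters it is '+'.
C1 (derived state '+') is shared by Lineage B, Lineage D, Lineage R, and Lineage V — a synapomorphy uniting that clade.
C2 (derived state '+') is unique to Lineage B (autapomorphy; uninformative for grouping).
C3 (derived state '-') is shared by all ingroup taxa — unites the whole ingroup.
C4: derived state '+' in Lineage B, Lineage R, and Lineage V only — synapomorphy for {Lineage B, Lineage R, Lineage V}.
C5: derived state '-' in Lineage B and Lineage R only — synapomorphy for {Lineage B, Lineage R}.
Most parsimonious ingroup topology: ((Lineage D,(Lineage V,(Lineage R,Lineage B))),Lineage Q).
Lineage B and Lineage R share a more recent common ancestor with each other than either does with Lineage D, so Lineage D is the least closely related of the three.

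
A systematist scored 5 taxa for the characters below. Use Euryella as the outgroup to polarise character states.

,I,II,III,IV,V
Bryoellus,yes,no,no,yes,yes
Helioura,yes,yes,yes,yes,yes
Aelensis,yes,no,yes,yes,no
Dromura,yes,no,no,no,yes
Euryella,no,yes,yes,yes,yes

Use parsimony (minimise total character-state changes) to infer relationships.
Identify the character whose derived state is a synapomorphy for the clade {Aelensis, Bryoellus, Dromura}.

II

Character polarity is set by the outgroup: the derived state is whichever differs from the outgroup's state, so for II, III, IV, V the derived state is 'no', and for the remaining characters it is 'yes'.
All ingroup taxa share the derived state 'yes' for I; it defines the ingroup but does not resolve relationships within it.
II (derived state 'no') is shared by Aelensis, Bryoellus, and Dromura — a synapomorphy uniting that clade.
III (derived state 'no') is shared by Bryoellus and Dromura — a synapomorphy uniting that clade.
IV: derived state 'no' in Dromura only — an autapomorphy, so it tells us nothing about relationships among taxa.
V (derived state 'no') is unique to Aelensis (autapomorphy; uninformative for grouping).
Most parsimonious ingroup topology: (Helioura,((Bryoellus,Dromura),Aelensis)).
The clade {Aelensis, Bryoellus, Dromura} is supported by II: its derived state 'no' occurs in exactly those taxa and in no other taxon (including the outgroup).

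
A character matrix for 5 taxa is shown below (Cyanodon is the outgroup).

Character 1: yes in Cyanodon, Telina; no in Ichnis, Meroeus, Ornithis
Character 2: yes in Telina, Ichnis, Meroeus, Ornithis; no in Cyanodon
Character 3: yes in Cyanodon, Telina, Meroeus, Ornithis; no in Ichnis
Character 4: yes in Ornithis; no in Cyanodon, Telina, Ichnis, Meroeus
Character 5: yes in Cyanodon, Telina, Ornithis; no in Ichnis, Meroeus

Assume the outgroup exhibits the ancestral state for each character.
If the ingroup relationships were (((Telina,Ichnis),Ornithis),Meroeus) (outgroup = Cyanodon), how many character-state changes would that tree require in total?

Map each character onto (((Telina,Ichnis),Ornithis),Meroeus) (rooted by Cyanodon) and count the minimum state changes it requires (Fitch parsimony):
Character 1: 2; Character 2: 1; Character 3: 1; Character 4: 1; Character 5: 2.
Total tree length = 7.

7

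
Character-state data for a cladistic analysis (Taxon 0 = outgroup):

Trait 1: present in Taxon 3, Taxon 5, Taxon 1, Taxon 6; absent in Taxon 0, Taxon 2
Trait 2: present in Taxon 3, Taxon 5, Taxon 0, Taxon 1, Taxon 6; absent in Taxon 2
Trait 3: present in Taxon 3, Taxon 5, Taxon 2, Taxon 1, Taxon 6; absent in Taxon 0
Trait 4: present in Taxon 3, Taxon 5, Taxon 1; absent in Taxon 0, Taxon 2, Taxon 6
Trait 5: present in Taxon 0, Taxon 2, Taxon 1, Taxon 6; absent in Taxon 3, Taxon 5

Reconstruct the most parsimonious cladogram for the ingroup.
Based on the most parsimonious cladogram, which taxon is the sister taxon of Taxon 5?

Character polarity is set by the outgroup: the derived state is whichever differs from the outgroup's state, so for Trait 2, Trait 5 the derived state is 'absent', and for the remaining characters it is 'present'.
Trait 1 (derived state 'present') is shared by Taxon 1, Taxon 3, Taxon 5, and Taxon 6 — a synapomorphy uniting that clade.
Trait 2 (derived state 'absent') is unique to Taxon 2 (autapomorphy; uninformative for grouping).
All ingroup taxa share the derived state 'present' for Trait 3; it defines the ingroup but does not resolve relationships within it.
Only Taxon 1, Taxon 3, and Taxon 5 show the derived state 'present' for Trait 4, supporting them as a clade.
Trait 5 (derived state 'absent') is shared by Taxon 3 and Taxon 5 — a synapomorphy uniting that clade.
Most parsimonious ingroup topology: ((((Taxon 3,Taxon 5),Taxon 1),Taxon 6),Taxon 2).
Taxon 5 and Taxon 3 form a cherry on this tree, so they are sister taxa.

Taxon 3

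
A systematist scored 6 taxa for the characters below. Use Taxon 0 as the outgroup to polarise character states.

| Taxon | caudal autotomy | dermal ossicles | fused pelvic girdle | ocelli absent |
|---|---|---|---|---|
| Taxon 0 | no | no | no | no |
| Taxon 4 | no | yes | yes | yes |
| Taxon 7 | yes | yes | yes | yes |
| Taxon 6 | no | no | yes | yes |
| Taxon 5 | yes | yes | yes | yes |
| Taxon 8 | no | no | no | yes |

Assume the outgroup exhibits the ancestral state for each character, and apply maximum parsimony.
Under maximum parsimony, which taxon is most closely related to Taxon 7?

The outgroup has state 'no' for every character, so 'yes' is the derived state throughout.
caudal autotomy: derived state 'yes' in Taxon 5 and Taxon 7 only — synapomorphy for {Taxon 5, Taxon 7}.
dermal ossicles: derived state 'yes' in Taxon 4, Taxon 5, and Taxon 7 only — synapomorphy for {Taxon 4, Taxon 5, Taxon 7}.
fused pelvic girdle: derived state 'yes' in Taxon 4, Taxon 5, Taxon 6, and Taxon 7 only — synapomorphy for {Taxon 4, Taxon 5, Taxon 6, Taxon 7}.
ocelli absent (derived state 'yes') is shared by all ingroup taxa — unites the whole ingroup.
Most parsimonious ingroup topology: (((Taxon 4,(Taxon 7,Taxon 5)),Taxon 6),Taxon 8).
Taxon 7 and Taxon 5 form a cherry on this tree, so they are sister taxa.

Taxon 5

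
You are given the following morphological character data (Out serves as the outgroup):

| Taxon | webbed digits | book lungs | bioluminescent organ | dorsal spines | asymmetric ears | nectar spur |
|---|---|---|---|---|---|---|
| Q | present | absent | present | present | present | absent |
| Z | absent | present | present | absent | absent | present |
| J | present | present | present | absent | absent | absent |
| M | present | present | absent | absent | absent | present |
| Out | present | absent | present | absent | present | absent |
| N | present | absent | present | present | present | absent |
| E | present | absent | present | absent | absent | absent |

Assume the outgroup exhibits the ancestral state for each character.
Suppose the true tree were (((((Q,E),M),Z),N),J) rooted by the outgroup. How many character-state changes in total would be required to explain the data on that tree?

12

Map each character onto (((((Q,E),M),Z),N),J) (rooted by Out) and count the minimum state changes it requires (Fitch parsimony):
webbed digits: 1; book lungs: 3; bioluminescent organ: 1; dorsal spines: 2; asymmetric ears: 3; nectar spur: 2.
Total tree length = 12.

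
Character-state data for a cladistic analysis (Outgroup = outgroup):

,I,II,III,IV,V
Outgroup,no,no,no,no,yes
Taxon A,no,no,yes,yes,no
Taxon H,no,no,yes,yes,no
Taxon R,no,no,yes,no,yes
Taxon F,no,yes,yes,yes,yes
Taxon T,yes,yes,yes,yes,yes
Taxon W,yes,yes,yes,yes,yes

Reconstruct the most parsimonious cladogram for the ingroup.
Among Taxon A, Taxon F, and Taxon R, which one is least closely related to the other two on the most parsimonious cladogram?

Character polarity is set by the outgroup: the derived state is whichever differs from the outgroup's state, so for V the derived state is 'no', and for the remaining characters it is 'yes'.
I: derived state 'yes' in Taxon T and Taxon W only — synapomorphy for {Taxon T, Taxon W}.
Only Taxon F, Taxon T, and Taxon W show the derived state 'yes' for II, supporting them as a clade.
III (derived state 'yes') is shared by all ingroup taxa — unites the whole ingroup.
IV (derived state 'yes') is shared by Taxon A, Taxon F, Taxon H, Taxon T, and Taxon W — a synapomorphy uniting that clade.
V: derived state 'no' in Taxon A and Taxon H only — synapomorphy for {Taxon A, Taxon H}.
Most parsimonious ingroup topology: (((Taxon A,Taxon H),(Taxon F,(Taxon T,Taxon W))),Taxon R).
Taxon A and Taxon F share a more recent common ancestor with each other than either does with Taxon R, so Taxon R is the least closely related of the three.

Taxon R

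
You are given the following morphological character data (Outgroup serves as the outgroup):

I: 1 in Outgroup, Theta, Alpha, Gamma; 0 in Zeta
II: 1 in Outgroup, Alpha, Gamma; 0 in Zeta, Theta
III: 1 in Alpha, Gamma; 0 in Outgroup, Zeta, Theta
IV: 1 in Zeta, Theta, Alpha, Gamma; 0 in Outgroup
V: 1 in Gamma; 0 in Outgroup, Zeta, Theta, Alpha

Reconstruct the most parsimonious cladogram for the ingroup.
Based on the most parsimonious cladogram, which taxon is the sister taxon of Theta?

Character polarity is set by the outgroup: the derived state is whichever differs from the outgroup's state, so for I, II the derived state is '0', and for the remaining characters it is '1'.
I (derived state '0') is unique to Zeta (autapomorphy; uninformative for grouping).
Only Theta and Zeta show the derived state '0' for II, supporting them as a clade.
III (derived state '1') is shared by Alpha and Gamma — a synapomorphy uniting that clade.
IV (derived state '1') is shared by all ingroup taxa — unites the whole ingroup.
V (derived state '1') is unique to Gamma (autapomorphy; uninformative for grouping).
Most parsimonious ingroup topology: ((Zeta,Theta),(Alpha,Gamma)).
Theta and Zeta form a cherry on this tree, so they are sister taxa.

Zeta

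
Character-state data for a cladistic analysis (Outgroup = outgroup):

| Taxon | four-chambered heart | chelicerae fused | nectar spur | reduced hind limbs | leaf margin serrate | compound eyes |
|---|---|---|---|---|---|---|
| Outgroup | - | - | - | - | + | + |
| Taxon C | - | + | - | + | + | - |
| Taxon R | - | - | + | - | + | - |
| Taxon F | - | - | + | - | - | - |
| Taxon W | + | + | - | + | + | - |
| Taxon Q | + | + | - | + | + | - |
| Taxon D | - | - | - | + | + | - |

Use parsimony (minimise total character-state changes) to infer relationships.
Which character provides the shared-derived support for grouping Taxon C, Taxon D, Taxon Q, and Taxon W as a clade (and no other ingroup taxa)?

Character polarity is set by the outgroup: the derived state is whichever differs from the outgroup's state, so for leaf margin serrate, compound eyes the derived state is '-', and for the remaining characters it is '+'.
Only Taxon Q and Taxon W show the derived state '+' for four-chambered heart, supporting them as a clade.
chelicerae fused: derived state '+' in Taxon C, Taxon Q, and Taxon W only — synapomorphy for {Taxon C, Taxon Q, Taxon W}.
Only Taxon F and Taxon R show the derived state '+' for nectar spur, supporting them as a clade.
reduced hind limbs: derived state '+' in Taxon C, Taxon D, Taxon Q, and Taxon W only — synapomorphy for {Taxon C, Taxon D, Taxon Q, Taxon W}.
leaf margin serrate: derived state '-' in Taxon F only — an autapomorphy, so it tells us nothing about relationships among taxa.
compound eyes (derived state '-') is shared by all ingroup taxa — unites the whole ingroup.
Most parsimonious ingroup topology: (((Taxon C,(Taxon W,Taxon Q)),Taxon D),(Taxon R,Taxon F)).
The clade {Taxon C, Taxon D, Taxon Q, Taxon W} is supported by reduced hind limbs: its derived state '+' occurs in exactly those taxa and in no other taxon (including the outgroup).

reduced hind limbs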